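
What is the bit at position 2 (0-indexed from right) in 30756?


0b111100000100100, position 2 = 1

1


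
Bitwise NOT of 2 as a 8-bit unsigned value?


~0b10 = 0b11111101 = 253 (8-bit unsigned)

253


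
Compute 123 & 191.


0b1111011 & 0b10111111 = 0b111011 = 59

59


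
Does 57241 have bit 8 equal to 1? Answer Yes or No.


0b1101111110011001, bit 8 = 1. Yes

Yes


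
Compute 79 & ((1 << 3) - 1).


79 & 7 = 7

7


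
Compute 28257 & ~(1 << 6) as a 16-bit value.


28257 & ~(1 << 6) = 28193

28193


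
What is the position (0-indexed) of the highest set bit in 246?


0b11110110. Highest set bit at position 7

7


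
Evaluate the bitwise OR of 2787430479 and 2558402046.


0b10100110001001001101000001001111 | 0b10011000011111100001110111111110 = 0b10111110011111101101110111111111 = 3195985407

3195985407


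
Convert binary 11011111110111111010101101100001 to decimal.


11011111110111111010101101100001 in decimal = 3755977569

3755977569


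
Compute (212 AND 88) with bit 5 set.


Step 1: 212 & 88 = 80
Step 2: 80 | (1 << 5) = 80 | 32 = 112

112


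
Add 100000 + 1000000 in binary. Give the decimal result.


100000 + 1000000 = 1100000 = 96

96


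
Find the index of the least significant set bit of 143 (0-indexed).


0b10001111. Lowest set bit at position 0

0


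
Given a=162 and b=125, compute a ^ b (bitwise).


162 ^ 125 = 223

223


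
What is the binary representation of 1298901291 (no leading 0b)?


1298901291 = 1001101011010111010100100101011 in binary

1001101011010111010100100101011


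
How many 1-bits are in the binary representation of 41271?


0b1010000100110111 has 8 set bits

8


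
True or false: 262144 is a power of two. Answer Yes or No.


0b1000000000000000000. Only one bit set => Yes

Yes


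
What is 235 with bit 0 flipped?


235 ^ (1 << 0) = 235 ^ 1 = 234

234


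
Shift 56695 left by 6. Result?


0b1101110101110111 << 6 = 0b1101110101110111000000 = 3628480

3628480


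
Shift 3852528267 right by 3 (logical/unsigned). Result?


0b11100101101000001110101010001011 >> 3 = 0b11100101101000001110101010001 = 481566033

481566033


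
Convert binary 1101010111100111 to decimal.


1101010111100111 in decimal = 54759

54759


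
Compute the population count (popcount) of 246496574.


0b1110101100010011110100111110 has 17 set bits

17


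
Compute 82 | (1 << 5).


82 | (1 << 5) = 82 | 32 = 114

114


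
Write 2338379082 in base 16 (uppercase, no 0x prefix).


2338379082 = 8B60D54A hex

8B60D54A


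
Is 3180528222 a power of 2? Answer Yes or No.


0b10111101100100110000001001011110. Multiple bits set => No

No


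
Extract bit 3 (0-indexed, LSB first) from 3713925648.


0b11011101010111100000001000010000, position 3 = 0

0


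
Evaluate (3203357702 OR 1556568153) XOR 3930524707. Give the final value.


Step 1: 3203357702 | 1556568153 = 4277099615
Step 2: 4277099615 ^ 3930524707 = 346574972

346574972


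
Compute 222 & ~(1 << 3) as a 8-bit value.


222 & ~(1 << 3) = 214

214


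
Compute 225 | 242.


0b11100001 | 0b11110010 = 0b11110011 = 243

243


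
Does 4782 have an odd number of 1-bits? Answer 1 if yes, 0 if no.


0b1001010101110 has 7 ones => parity 1

1


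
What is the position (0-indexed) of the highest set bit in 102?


0b1100110. Highest set bit at position 6

6


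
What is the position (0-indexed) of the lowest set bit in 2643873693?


0b10011101100101100100111110011101. Lowest set bit at position 0

0


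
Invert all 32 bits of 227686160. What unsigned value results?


227686160 ^ 4294967295 = 4067281135

4067281135


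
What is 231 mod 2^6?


231 & 63 = 39

39


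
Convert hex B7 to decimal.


B7 hex = 183 decimal

183


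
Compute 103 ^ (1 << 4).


103 ^ (1 << 4) = 103 ^ 16 = 119

119


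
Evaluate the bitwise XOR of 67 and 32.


0b1000011 ^ 0b100000 = 0b1100011 = 99

99


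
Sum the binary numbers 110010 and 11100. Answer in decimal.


110010 + 11100 = 1001110 = 78

78


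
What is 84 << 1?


0b1010100 << 1 = 0b10101000 = 168

168


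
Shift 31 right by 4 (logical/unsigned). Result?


0b11111 >> 4 = 0b1 = 1

1


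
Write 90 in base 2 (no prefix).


90 = 1011010 in binary

1011010


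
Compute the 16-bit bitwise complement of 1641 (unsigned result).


~0b11001101001 = 0b1111100110010110 = 63894 (16-bit unsigned)

63894


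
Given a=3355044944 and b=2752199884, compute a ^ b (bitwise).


3355044944 ^ 2752199884 = 1676857500

1676857500


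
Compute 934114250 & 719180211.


0b110111101011010111001111001010 & 0b101010110111011101000110110011 = 0b100010100011010101000110000010 = 579686786

579686786


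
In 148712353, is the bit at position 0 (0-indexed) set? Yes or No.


0b1000110111010010101110100001, bit 0 = 1. Yes

Yes


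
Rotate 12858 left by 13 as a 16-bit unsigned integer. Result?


Rotate 0b11001000111010 left by 13 (16-bit) = 0b100011001000111 = 17991

17991


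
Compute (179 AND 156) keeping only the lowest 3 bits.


Step 1: 179 & 156 = 144
Step 2: 144 & 7 = 0

0


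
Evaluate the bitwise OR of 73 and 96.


0b1001001 | 0b1100000 = 0b1101001 = 105

105


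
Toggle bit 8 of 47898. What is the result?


47898 ^ (1 << 8) = 47898 ^ 256 = 47642

47642


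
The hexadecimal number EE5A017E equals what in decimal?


EE5A017E hex = 3998876030 decimal

3998876030


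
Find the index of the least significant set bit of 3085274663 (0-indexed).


0b10110111111001011000111000100111. Lowest set bit at position 0

0


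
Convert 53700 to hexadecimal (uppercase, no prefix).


53700 = D1C4 hex

D1C4


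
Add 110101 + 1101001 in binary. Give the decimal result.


110101 + 1101001 = 10011110 = 158

158


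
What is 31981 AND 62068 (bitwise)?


0b111110011101101 & 0b1111001001110100 = 0b111000001100100 = 28772

28772


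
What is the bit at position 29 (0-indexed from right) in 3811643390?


0b11100011001100010000111111111110, position 29 = 1

1


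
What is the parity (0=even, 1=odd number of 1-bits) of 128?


0b10000000 has 1 ones => parity 1

1


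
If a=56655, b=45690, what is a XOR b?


56655 ^ 45690 = 28469

28469


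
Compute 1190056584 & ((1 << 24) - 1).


1190056584 & 16777215 = 15651464

15651464


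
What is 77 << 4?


0b1001101 << 4 = 0b10011010000 = 1232

1232


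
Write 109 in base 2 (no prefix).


109 = 1101101 in binary

1101101


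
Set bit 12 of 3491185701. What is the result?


3491185701 | (1 << 12) = 3491185701 | 4096 = 3491189797

3491189797


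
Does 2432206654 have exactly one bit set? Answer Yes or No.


0b10010000111110001000011100111110. Multiple bits set => No

No


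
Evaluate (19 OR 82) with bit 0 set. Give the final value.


Step 1: 19 | 82 = 83
Step 2: 83 | (1 << 0) = 83 | 1 = 83

83


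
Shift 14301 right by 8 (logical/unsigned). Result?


0b11011111011101 >> 8 = 0b110111 = 55

55


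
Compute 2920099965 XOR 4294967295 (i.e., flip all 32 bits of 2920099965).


2920099965 ^ 4294967295 = 1374867330

1374867330


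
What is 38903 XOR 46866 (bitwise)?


0b1001011111110111 ^ 0b1011011100010010 = 0b10000011100101 = 8421

8421


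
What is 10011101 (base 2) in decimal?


10011101 in decimal = 157

157


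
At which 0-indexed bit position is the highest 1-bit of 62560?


0b1111010001100000. Highest set bit at position 15

15


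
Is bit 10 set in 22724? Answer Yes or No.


0b101100011000100, bit 10 = 0. No

No


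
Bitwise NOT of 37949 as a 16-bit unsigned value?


~0b1001010000111101 = 0b110101111000010 = 27586 (16-bit unsigned)

27586


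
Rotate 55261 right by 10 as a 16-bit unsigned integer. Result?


Rotate 0b1101011111011101 right by 10 (16-bit) = 0b1111011101110101 = 63349

63349


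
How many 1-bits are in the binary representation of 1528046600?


0b1011011000101000010010000001000 has 10 set bits

10


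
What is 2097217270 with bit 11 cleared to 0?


2097217270 & ~(1 << 11) = 2097215222

2097215222


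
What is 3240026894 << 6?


0b11000001000111101110001100001110 << 6 = 0b11000001000111101110001100001110000000 = 207361721216

207361721216


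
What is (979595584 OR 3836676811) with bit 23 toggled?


Step 1: 979595584 | 3836676811 = 4277107659
Step 2: 4277107659 ^ (1 << 23) = 4277107659 ^ 8388608 = 4268719051

4268719051


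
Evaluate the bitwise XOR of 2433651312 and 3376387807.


0b10010001000011101001001001110000 ^ 0b11001001001111111001011011011111 = 0b1011000001100010000010010101111 = 1479607471

1479607471


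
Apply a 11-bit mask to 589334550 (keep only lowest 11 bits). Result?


589334550 & 2047 = 22

22


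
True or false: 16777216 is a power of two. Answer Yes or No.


0b1000000000000000000000000. Only one bit set => Yes

Yes


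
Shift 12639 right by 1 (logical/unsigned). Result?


0b11000101011111 >> 1 = 0b1100010101111 = 6319

6319


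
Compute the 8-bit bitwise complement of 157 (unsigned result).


~0b10011101 = 0b1100010 = 98 (8-bit unsigned)

98


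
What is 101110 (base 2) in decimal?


101110 in decimal = 46

46


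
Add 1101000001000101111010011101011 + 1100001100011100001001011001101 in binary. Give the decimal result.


1101000001000101111010011101011 + 1100001100011100001001011001101 = 11001001101100010000011110111000 = 3383822264

3383822264


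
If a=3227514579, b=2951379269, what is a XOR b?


3227514579 ^ 2951379269 = 1874169750

1874169750


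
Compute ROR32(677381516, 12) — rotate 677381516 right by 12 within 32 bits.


Rotate 0b101000011000000000010110001100 right by 12 (32-bit) = 0b1011000110000101000011000000000 = 1489143296

1489143296


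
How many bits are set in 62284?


0b1111001101001100 has 9 set bits

9


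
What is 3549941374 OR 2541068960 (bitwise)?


0b11010011100101111100111001111110 | 0b10010111011101011010001010100000 = 0b11010111111101111110111011111110 = 3623350014

3623350014


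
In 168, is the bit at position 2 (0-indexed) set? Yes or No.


0b10101000, bit 2 = 0. No

No


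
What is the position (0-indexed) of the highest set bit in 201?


0b11001001. Highest set bit at position 7

7


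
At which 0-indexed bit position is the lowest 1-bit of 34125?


0b1000010101001101. Lowest set bit at position 0

0


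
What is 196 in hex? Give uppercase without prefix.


196 = C4 hex

C4


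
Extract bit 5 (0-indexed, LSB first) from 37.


0b100101, position 5 = 1

1


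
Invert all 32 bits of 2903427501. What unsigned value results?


2903427501 ^ 4294967295 = 1391539794

1391539794


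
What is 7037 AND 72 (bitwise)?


0b1101101111101 & 0b1001000 = 0b1001000 = 72

72


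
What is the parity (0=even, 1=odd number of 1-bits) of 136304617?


0b1000000111111101011111101001 has 17 ones => parity 1

1


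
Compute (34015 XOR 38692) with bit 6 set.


Step 1: 34015 ^ 38692 = 5115
Step 2: 5115 | (1 << 6) = 5115 | 64 = 5115

5115


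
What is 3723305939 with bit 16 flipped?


3723305939 ^ (1 << 16) = 3723305939 ^ 65536 = 3723240403

3723240403


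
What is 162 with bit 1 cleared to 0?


162 & ~(1 << 1) = 160

160


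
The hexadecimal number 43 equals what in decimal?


43 hex = 67 decimal

67


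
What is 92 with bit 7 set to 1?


92 | (1 << 7) = 92 | 128 = 220

220


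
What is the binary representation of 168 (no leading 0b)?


168 = 10101000 in binary

10101000


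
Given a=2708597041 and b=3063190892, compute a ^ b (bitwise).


2708597041 ^ 3063190892 = 400915549

400915549


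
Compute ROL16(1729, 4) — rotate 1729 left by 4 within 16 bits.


Rotate 0b11011000001 left by 4 (16-bit) = 0b110110000010000 = 27664

27664


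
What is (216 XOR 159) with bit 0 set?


Step 1: 216 ^ 159 = 71
Step 2: 71 | (1 << 0) = 71 | 1 = 71

71


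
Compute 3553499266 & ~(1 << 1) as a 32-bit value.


3553499266 & ~(1 << 1) = 3553499264

3553499264


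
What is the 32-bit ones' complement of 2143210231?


2143210231 ^ 4294967295 = 2151757064

2151757064


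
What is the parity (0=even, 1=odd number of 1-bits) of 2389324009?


0b10001110011010100011000011101001 has 15 ones => parity 1

1


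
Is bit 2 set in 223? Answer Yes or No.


0b11011111, bit 2 = 1. Yes

Yes


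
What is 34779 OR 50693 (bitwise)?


0b1000011111011011 | 0b1100011000000101 = 0b1100011111011111 = 51167

51167


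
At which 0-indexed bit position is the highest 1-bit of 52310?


0b1100110001010110. Highest set bit at position 15

15


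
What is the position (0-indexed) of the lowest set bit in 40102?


0b1001110010100110. Lowest set bit at position 1

1


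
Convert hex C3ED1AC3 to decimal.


C3ED1AC3 hex = 3287096003 decimal

3287096003


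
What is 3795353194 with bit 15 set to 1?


3795353194 | (1 << 15) = 3795353194 | 32768 = 3795385962

3795385962


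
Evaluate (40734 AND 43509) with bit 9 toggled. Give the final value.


Step 1: 40734 & 43509 = 35092
Step 2: 35092 ^ (1 << 9) = 35092 ^ 512 = 35604

35604


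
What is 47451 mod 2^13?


47451 & 8191 = 6491

6491


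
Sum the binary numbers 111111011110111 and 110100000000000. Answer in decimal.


111111011110111 + 110100000000000 = 1110011011110111 = 59127

59127


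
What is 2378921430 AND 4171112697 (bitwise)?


0b10001101110010110111010111010110 & 0b11111000100111100010000011111001 = 0b10001000100010100010000011010000 = 2290753744

2290753744


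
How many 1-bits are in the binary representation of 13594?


0b11010100011010 has 7 set bits

7


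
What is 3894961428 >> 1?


0b11101000001010000110010100010100 >> 1 = 0b1110100000101000011001010001010 = 1947480714

1947480714


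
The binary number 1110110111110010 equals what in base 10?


1110110111110010 in decimal = 60914

60914


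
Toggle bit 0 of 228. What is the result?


228 ^ (1 << 0) = 228 ^ 1 = 229

229


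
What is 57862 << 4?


0b1110001000000110 << 4 = 0b11100010000001100000 = 925792

925792


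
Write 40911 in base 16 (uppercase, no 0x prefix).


40911 = 9FCF hex

9FCF


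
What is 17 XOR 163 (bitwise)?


0b10001 ^ 0b10100011 = 0b10110010 = 178

178


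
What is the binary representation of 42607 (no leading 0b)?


42607 = 1010011001101111 in binary

1010011001101111


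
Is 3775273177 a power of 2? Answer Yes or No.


0b11100001000001100001100011011001. Multiple bits set => No

No


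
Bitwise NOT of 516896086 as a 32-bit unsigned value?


~0b11110110011110011010101010110 = 0b11100001001100001100101010101001 = 3778071209 (32-bit unsigned)

3778071209


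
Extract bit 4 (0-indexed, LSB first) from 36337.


0b1000110111110001, position 4 = 1

1


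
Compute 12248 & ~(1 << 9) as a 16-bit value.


12248 & ~(1 << 9) = 11736

11736


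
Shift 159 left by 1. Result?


0b10011111 << 1 = 0b100111110 = 318

318


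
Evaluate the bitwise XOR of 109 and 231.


0b1101101 ^ 0b11100111 = 0b10001010 = 138

138


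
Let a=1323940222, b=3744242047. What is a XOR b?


1323940222 ^ 3744242047 = 2445615105

2445615105


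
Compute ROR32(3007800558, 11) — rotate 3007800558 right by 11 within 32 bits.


Rotate 0b10110011010001110110010011101110 right by 11 (32-bit) = 0b10011101110101100110100011101100 = 2648074476

2648074476


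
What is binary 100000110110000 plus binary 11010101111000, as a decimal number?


100000110110000 + 11010101111000 = 111011100101000 = 30504

30504


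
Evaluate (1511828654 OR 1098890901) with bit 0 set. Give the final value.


Step 1: 1511828654 | 1098890901 = 1535098559
Step 2: 1535098559 | (1 << 0) = 1535098559 | 1 = 1535098559

1535098559


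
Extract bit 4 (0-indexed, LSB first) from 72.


0b1001000, position 4 = 0

0


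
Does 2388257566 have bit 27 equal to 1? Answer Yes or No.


0b10001110010110011110101100011110, bit 27 = 1. Yes

Yes


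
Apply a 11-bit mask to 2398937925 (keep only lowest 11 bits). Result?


2398937925 & 2047 = 837

837


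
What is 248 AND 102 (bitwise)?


0b11111000 & 0b1100110 = 0b1100000 = 96

96


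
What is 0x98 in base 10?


98 hex = 152 decimal

152


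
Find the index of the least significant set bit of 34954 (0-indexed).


0b1000100010001010. Lowest set bit at position 1

1


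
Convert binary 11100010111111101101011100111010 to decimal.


11100010111111101101011100111010 in decimal = 3808352058

3808352058


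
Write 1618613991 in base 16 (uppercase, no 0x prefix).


1618613991 = 607A16E7 hex

607A16E7


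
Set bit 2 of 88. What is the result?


88 | (1 << 2) = 88 | 4 = 92

92


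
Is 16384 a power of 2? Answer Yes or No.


0b100000000000000. Only one bit set => Yes

Yes


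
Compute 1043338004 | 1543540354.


0b111110001100000001001100010100 | 0b1011100000000001000111010000010 = 0b1111110001100001001111110010110 = 2117115798

2117115798


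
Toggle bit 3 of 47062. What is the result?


47062 ^ (1 << 3) = 47062 ^ 8 = 47070

47070


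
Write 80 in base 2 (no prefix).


80 = 1010000 in binary

1010000


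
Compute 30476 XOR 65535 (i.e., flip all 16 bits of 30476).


30476 ^ 65535 = 35059

35059


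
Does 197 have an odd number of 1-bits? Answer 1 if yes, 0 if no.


0b11000101 has 4 ones => parity 0

0


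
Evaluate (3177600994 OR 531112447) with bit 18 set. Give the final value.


Step 1: 3177600994 | 531112447 = 3220076543
Step 2: 3220076543 | (1 << 18) = 3220076543 | 262144 = 3220076543

3220076543


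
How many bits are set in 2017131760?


0b1111000001110101111110011110000 has 18 set bits

18


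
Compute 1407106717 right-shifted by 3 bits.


0b1010011110111101011111010011101 >> 3 = 0b1010011110111101011111010011 = 175888339

175888339


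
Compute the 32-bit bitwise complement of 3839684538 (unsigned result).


~0b11100100110111001110111110111010 = 0b11011001000110001000001000101 = 455282757 (32-bit unsigned)

455282757


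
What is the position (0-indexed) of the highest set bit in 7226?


0b1110000111010. Highest set bit at position 12

12


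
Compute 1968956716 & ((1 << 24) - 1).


1968956716 & 16777215 = 6022444

6022444


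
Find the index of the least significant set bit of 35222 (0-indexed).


0b1000100110010110. Lowest set bit at position 1

1


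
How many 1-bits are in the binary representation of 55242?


0b1101011111001010 has 10 set bits

10


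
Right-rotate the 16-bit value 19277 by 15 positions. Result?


Rotate 0b100101101001101 right by 15 (16-bit) = 0b1001011010011010 = 38554

38554


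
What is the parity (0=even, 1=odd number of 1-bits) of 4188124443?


0b11111001101000011011010100011011 has 18 ones => parity 0

0


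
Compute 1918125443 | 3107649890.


0b1110010010101000100010110000011 | 0b10111001001110101111100101100010 = 0b11111011011111101111110111100011 = 4219403747

4219403747


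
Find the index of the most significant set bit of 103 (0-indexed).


0b1100111. Highest set bit at position 6

6


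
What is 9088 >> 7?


0b10001110000000 >> 7 = 0b1000111 = 71

71


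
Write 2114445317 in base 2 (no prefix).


2114445317 = 1111110000001111110000000000101 in binary

1111110000001111110000000000101


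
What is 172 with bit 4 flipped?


172 ^ (1 << 4) = 172 ^ 16 = 188

188


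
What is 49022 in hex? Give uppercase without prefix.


49022 = BF7E hex

BF7E


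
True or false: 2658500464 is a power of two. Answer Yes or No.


0b10011110011101010111111101110000. Multiple bits set => No

No


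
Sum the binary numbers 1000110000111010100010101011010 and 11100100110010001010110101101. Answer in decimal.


1000110000111010100010101011010 + 11100100110010001010110101101 = 1100010101101100101101100000111 = 1656118023

1656118023


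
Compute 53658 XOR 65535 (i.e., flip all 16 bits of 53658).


53658 ^ 65535 = 11877

11877


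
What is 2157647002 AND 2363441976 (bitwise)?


0b10000000100110110001010010011010 & 0b10001100110111110100001100111000 = 0b10000000100110110000000000011000 = 2157641752

2157641752


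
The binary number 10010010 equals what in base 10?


10010010 in decimal = 146

146


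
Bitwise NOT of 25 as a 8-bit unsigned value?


~0b11001 = 0b11100110 = 230 (8-bit unsigned)

230


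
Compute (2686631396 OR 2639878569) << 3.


Step 1: 2686631396 | 2639878569 = 3179019757
Step 2: 3179019757 << 3 = 25432158056

25432158056


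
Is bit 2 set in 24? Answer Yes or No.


0b11000, bit 2 = 0. No

No


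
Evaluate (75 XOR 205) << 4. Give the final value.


Step 1: 75 ^ 205 = 134
Step 2: 134 << 4 = 2144

2144


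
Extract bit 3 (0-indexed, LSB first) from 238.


0b11101110, position 3 = 1

1


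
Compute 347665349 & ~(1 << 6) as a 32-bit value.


347665349 & ~(1 << 6) = 347665285

347665285


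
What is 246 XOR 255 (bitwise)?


0b11110110 ^ 0b11111111 = 0b1001 = 9

9


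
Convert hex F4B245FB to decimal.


F4B245FB hex = 4105324027 decimal

4105324027


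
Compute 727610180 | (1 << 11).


727610180 | (1 << 11) = 727610180 | 2048 = 727612228

727612228


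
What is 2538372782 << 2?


0b10010111010011000111111010101110 << 2 = 0b1001011101001100011111101010111000 = 10153491128

10153491128


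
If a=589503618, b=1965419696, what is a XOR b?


589503618 ^ 1965419696 = 1443295282

1443295282


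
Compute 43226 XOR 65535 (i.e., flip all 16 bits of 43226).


43226 ^ 65535 = 22309

22309


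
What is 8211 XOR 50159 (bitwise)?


0b10000000010011 ^ 0b1100001111101111 = 0b1110001111111100 = 58364

58364


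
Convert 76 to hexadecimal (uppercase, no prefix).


76 = 4C hex

4C


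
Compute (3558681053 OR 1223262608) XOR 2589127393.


Step 1: 3558681053 | 1223262608 = 3707611613
Step 2: 3707611613 ^ 2589127393 = 1185897276

1185897276


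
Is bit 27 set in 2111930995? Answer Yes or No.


0b1111101111000011000001001110011, bit 27 = 1. Yes

Yes


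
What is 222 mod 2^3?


222 & 7 = 6

6


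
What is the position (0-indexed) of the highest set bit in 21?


0b10101. Highest set bit at position 4

4


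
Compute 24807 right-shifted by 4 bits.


0b110000011100111 >> 4 = 0b11000001110 = 1550

1550


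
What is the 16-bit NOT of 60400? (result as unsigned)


~0b1110101111110000 = 0b1010000001111 = 5135 (16-bit unsigned)

5135


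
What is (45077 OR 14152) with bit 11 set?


Step 1: 45077 | 14152 = 46941
Step 2: 46941 | (1 << 11) = 46941 | 2048 = 48989

48989


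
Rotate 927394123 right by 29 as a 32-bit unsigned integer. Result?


Rotate 0b110111010001101110100101001011 right by 29 (32-bit) = 0b10111010001101110100101001011001 = 3124185689

3124185689


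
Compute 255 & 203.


0b11111111 & 0b11001011 = 0b11001011 = 203

203


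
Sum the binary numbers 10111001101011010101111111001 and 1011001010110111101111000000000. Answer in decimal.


10111001101011010101111111001 + 1011001010110111101111000000000 = 1110000100100011000100111111001 = 1888586233

1888586233


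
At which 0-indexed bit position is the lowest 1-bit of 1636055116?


0b1100001100001000011100001001100. Lowest set bit at position 2

2


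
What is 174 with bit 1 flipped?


174 ^ (1 << 1) = 174 ^ 2 = 172

172


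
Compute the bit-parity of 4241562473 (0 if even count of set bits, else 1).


0b11111100110100010001101101101001 has 18 ones => parity 0

0


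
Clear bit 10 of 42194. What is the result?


42194 & ~(1 << 10) = 41170

41170


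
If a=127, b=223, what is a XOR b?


127 ^ 223 = 160

160


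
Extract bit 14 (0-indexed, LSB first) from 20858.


0b101000101111010, position 14 = 1

1


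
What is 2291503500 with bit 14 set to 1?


2291503500 | (1 << 14) = 2291503500 | 16384 = 2291519884

2291519884


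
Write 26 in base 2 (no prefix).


26 = 11010 in binary

11010


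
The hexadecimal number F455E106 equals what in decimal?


F455E106 hex = 4099268870 decimal

4099268870


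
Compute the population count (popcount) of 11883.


0b10111001101011 has 9 set bits

9


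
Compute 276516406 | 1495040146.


0b10000011110110100111000110110 | 0b1011001000111001000000010010010 = 0b1011001011111111100111010110110 = 1501548214

1501548214


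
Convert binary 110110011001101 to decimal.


110110011001101 in decimal = 27853

27853


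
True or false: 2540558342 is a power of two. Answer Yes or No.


0b10010111011011011101100000000110. Multiple bits set => No

No


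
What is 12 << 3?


0b1100 << 3 = 0b1100000 = 96

96


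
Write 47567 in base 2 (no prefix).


47567 = 1011100111001111 in binary

1011100111001111


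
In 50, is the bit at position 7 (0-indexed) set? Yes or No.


0b110010, bit 7 = 0. No

No


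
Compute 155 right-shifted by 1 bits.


0b10011011 >> 1 = 0b1001101 = 77

77


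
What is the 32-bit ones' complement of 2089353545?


2089353545 ^ 4294967295 = 2205613750

2205613750


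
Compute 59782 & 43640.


0b1110100110000110 & 0b1010101001111000 = 0b1010100000000000 = 43008

43008


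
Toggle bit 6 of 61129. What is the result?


61129 ^ (1 << 6) = 61129 ^ 64 = 61065

61065


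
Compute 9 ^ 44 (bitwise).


0b1001 ^ 0b101100 = 0b100101 = 37

37


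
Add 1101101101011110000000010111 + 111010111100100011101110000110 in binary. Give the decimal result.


1101101101011110000000010111 + 111010111100100011101110000110 = 1001000101010000001101110011101 = 1218976669

1218976669


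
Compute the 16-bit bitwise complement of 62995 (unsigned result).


~0b1111011000010011 = 0b100111101100 = 2540 (16-bit unsigned)

2540


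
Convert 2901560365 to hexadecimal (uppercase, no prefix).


2901560365 = ACF24C2D hex

ACF24C2D


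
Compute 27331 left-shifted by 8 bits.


0b110101011000011 << 8 = 0b11010101100001100000000 = 6996736

6996736


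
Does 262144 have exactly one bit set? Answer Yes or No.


0b1000000000000000000. Only one bit set => Yes

Yes


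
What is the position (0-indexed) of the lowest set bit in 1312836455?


0b1001110010000000100101101100111. Lowest set bit at position 0

0


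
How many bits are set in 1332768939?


0b1001111011100000111000010101011 has 16 set bits

16


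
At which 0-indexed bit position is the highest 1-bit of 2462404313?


0b10010010110001010100111011011001. Highest set bit at position 31

31


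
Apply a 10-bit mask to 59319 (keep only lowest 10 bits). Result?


59319 & 1023 = 951

951


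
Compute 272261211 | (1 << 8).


272261211 | (1 << 8) = 272261211 | 256 = 272261467

272261467


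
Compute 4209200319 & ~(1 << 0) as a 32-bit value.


4209200319 & ~(1 << 0) = 4209200318

4209200318


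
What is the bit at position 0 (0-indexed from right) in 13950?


0b11011001111110, position 0 = 0

0


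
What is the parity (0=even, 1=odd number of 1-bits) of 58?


0b111010 has 4 ones => parity 0

0


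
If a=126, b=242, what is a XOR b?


126 ^ 242 = 140

140


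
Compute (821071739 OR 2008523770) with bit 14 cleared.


Step 1: 821071739 | 2008523770 = 2012721147
Step 2: 2012721147 & ~(1 << 14) = 2012721147

2012721147


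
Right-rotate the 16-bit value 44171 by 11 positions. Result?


Rotate 0b1010110010001011 right by 11 (16-bit) = 0b1001000101110101 = 37237

37237


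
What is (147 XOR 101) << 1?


Step 1: 147 ^ 101 = 246
Step 2: 246 << 1 = 492

492


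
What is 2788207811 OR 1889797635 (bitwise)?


0b10100110001100001010110011000011 | 0b1110000101001000000011000000011 = 0b11110110101101001010111011000011 = 4139036355

4139036355


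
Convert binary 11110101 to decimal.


11110101 in decimal = 245

245


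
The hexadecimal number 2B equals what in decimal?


2B hex = 43 decimal

43


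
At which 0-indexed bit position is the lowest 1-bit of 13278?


0b11001111011110. Lowest set bit at position 1

1


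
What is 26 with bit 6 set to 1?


26 | (1 << 6) = 26 | 64 = 90

90


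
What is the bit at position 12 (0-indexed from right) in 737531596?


0b101011111101011101011011001100, position 12 = 1

1


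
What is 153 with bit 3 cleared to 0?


153 & ~(1 << 3) = 145

145


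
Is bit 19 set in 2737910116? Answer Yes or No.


0b10100011001100010011000101100100, bit 19 = 0. No

No


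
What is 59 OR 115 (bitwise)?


0b111011 | 0b1110011 = 0b1111011 = 123

123


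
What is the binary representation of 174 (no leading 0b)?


174 = 10101110 in binary

10101110


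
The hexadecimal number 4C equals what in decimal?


4C hex = 76 decimal

76


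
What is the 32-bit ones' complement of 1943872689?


1943872689 ^ 4294967295 = 2351094606

2351094606


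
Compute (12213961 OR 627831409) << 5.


Step 1: 12213961 | 627831409 = 637271801
Step 2: 637271801 << 5 = 20392697632

20392697632


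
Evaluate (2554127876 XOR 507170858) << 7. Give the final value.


Step 1: 2554127876 ^ 507170858 = 2248554030
Step 2: 2248554030 << 7 = 287814915840

287814915840


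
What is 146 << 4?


0b10010010 << 4 = 0b100100100000 = 2336

2336


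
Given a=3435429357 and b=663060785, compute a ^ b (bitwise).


3435429357 ^ 663060785 = 3946970332

3946970332


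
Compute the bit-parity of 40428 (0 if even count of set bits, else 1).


0b1001110111101100 has 10 ones => parity 0

0


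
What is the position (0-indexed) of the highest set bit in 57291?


0b1101111111001011. Highest set bit at position 15

15


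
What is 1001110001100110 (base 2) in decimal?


1001110001100110 in decimal = 40038

40038


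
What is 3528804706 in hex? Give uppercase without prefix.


3528804706 = D2554962 hex

D2554962


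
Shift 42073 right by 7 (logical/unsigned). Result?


0b1010010001011001 >> 7 = 0b101001000 = 328

328


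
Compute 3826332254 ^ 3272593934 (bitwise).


0b11100100000100010011001001011110 ^ 0b11000011000011111101001000001110 = 0b100111000111101110000001010000 = 656334928

656334928


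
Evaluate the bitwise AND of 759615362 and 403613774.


0b101101010001101100111110000010 & 0b11000000011101010100001001110 = 0b1000000001101000100000000010 = 134645762

134645762


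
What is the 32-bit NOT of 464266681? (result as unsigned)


~0b11011101011000010010110111001 = 0b11100100010100111101101001000110 = 3830700614 (32-bit unsigned)

3830700614


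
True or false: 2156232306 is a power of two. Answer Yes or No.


0b10000000100001010111111001110010. Multiple bits set => No

No


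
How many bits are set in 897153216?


0b110101011110010111100011000000 has 15 set bits

15


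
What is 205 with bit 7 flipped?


205 ^ (1 << 7) = 205 ^ 128 = 77

77


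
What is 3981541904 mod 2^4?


3981541904 & 15 = 0

0


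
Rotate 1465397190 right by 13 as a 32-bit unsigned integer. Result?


Rotate 0b1010111010110000010111111000110 right by 13 (32-bit) = 0b1111110001100101011101011000001 = 2117253825

2117253825


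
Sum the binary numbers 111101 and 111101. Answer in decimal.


111101 + 111101 = 1111010 = 122

122


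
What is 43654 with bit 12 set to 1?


43654 | (1 << 12) = 43654 | 4096 = 47750

47750


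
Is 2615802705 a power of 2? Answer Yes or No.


0b10011011111010011111101101010001. Multiple bits set => No

No


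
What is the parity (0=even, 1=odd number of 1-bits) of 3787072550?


0b11100001101110100010010000100110 has 14 ones => parity 0

0


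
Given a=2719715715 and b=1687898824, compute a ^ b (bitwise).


2719715715 ^ 1687898824 = 3330333515

3330333515


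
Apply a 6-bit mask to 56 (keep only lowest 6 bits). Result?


56 & 63 = 56

56


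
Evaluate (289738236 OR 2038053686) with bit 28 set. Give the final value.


Step 1: 289738236 | 2038053686 = 2038382590
Step 2: 2038382590 | (1 << 28) = 2038382590 | 268435456 = 2038382590

2038382590


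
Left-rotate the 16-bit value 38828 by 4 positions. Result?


Rotate 0b1001011110101100 left by 4 (16-bit) = 0b111101011001001 = 31433

31433


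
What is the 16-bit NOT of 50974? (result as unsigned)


~0b1100011100011110 = 0b11100011100001 = 14561 (16-bit unsigned)

14561


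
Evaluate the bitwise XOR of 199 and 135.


0b11000111 ^ 0b10000111 = 0b1000000 = 64

64


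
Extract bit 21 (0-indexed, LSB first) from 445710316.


0b11010100100001111111111101100, position 21 = 0

0


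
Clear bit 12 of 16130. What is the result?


16130 & ~(1 << 12) = 12034

12034


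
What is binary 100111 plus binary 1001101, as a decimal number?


100111 + 1001101 = 1110100 = 116

116


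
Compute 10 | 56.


0b1010 | 0b111000 = 0b111010 = 58

58


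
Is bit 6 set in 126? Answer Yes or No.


0b1111110, bit 6 = 1. Yes

Yes


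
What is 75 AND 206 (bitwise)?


0b1001011 & 0b11001110 = 0b1001010 = 74

74


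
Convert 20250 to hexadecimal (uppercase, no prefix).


20250 = 4F1A hex

4F1A


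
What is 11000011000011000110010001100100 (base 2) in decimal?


11000011000011000110010001100100 in decimal = 3272369252

3272369252


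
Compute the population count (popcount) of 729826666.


0b101011100000000100010101101010 has 12 set bits

12


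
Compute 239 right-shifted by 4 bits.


0b11101111 >> 4 = 0b1110 = 14

14


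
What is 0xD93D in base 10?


D93D hex = 55613 decimal

55613


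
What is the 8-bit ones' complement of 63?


63 ^ 255 = 192

192


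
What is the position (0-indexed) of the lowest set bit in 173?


0b10101101. Lowest set bit at position 0

0


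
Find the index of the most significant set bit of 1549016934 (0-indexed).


0b1011100010101000001111101100110. Highest set bit at position 30

30


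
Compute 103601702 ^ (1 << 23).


103601702 ^ (1 << 23) = 103601702 ^ 8388608 = 111990310

111990310


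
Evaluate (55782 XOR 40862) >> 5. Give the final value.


Step 1: 55782 ^ 40862 = 18040
Step 2: 18040 >> 5 = 563

563


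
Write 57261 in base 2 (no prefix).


57261 = 1101111110101101 in binary

1101111110101101


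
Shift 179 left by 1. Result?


0b10110011 << 1 = 0b101100110 = 358

358


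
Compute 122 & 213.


0b1111010 & 0b11010101 = 0b1010000 = 80

80


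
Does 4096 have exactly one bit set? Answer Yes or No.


0b1000000000000. Only one bit set => Yes

Yes


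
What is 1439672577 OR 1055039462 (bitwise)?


0b1010101110011111010100100000001 | 0b111110111000101001111111100110 = 0b1111111111011111011111111100111 = 2146418663

2146418663


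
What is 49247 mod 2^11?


49247 & 2047 = 95

95


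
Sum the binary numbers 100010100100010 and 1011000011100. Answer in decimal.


100010100100010 + 1011000011100 = 101101100111110 = 23358

23358


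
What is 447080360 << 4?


0b11010101001011110011110101000 << 4 = 0b110101010010111100111101010000000 = 7153285760

7153285760


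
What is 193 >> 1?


0b11000001 >> 1 = 0b1100000 = 96

96


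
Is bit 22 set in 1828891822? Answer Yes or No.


0b1101101000000101010110010101110, bit 22 = 0. No

No


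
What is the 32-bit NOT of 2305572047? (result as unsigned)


~0b10001001011011000011110011001111 = 0b1110110100100111100001100110000 = 1989395248 (32-bit unsigned)

1989395248


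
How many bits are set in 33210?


0b1000000110111010 has 7 set bits

7


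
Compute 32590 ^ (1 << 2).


32590 ^ (1 << 2) = 32590 ^ 4 = 32586

32586


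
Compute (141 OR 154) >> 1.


Step 1: 141 | 154 = 159
Step 2: 159 >> 1 = 79

79


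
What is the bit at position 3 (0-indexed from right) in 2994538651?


0b10110010011111010000100010011011, position 3 = 1

1


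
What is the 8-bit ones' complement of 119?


119 ^ 255 = 136

136


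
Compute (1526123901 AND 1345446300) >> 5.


Step 1: 1526123901 & 1345446300 = 1345372444
Step 2: 1345372444 >> 5 = 42042888

42042888


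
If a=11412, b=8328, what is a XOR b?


11412 ^ 8328 = 3100

3100


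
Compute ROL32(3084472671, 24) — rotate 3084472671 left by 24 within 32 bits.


Rotate 0b10110111110110010101000101011111 left by 24 (32-bit) = 0b1011111101101111101100101010001 = 1605884241

1605884241


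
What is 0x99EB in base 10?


99EB hex = 39403 decimal

39403


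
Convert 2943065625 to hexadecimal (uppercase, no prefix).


2943065625 = AF6B9E19 hex

AF6B9E19


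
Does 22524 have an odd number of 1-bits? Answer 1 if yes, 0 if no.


0b101011111111100 has 11 ones => parity 1

1


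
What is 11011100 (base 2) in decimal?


11011100 in decimal = 220

220


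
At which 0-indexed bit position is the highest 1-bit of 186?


0b10111010. Highest set bit at position 7

7


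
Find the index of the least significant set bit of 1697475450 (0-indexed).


0b1100101001011010110101101111010. Lowest set bit at position 1

1


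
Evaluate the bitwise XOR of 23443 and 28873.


0b101101110010011 ^ 0b111000011001001 = 0b10101101011010 = 11098

11098


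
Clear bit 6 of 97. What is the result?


97 & ~(1 << 6) = 33

33


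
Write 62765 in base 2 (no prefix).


62765 = 1111010100101101 in binary

1111010100101101


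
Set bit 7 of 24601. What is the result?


24601 | (1 << 7) = 24601 | 128 = 24729

24729


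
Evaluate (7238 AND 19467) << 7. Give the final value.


Step 1: 7238 & 19467 = 3074
Step 2: 3074 << 7 = 393472

393472


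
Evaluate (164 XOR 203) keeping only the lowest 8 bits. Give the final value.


Step 1: 164 ^ 203 = 111
Step 2: 111 & 255 = 111

111


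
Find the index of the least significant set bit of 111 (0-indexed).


0b1101111. Lowest set bit at position 0

0


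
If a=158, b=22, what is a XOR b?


158 ^ 22 = 136

136


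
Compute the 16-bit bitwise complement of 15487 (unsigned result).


~0b11110001111111 = 0b1100001110000000 = 50048 (16-bit unsigned)

50048


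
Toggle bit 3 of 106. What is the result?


106 ^ (1 << 3) = 106 ^ 8 = 98

98


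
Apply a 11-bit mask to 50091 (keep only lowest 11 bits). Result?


50091 & 2047 = 939

939


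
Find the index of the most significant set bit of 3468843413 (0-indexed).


0b11001110110000100101100110010101. Highest set bit at position 31

31


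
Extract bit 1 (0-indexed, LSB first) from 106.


0b1101010, position 1 = 1

1


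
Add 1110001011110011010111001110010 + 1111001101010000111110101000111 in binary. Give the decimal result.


1110001011110011010111001110010 + 1111001101010000111110101000111 = 11101011001000100010101110111001 = 3944885177

3944885177


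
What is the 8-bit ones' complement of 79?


79 ^ 255 = 176

176


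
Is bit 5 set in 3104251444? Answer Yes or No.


0b10111001000001110001111000110100, bit 5 = 1. Yes

Yes
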